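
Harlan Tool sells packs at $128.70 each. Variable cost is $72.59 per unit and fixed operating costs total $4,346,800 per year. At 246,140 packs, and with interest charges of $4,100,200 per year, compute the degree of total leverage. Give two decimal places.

2.57

At 246,140 units, contribution = 246,140 × $56.11 = $13,810,915.40.
Subtracting fixed costs: EBIT = $13,810,915.40 − $4,346,800 = $9,464,115.40. Interest = $4,100,200.00.
DOL = $13,810,915.40 ÷ $9,464,115.40 = 1.4593; DFL = $9,464,115.40 ÷ $5,363,915.40 = 1.7644.
DCL = DOL × DFL = 1.4593 × 1.7644 = 2.5748.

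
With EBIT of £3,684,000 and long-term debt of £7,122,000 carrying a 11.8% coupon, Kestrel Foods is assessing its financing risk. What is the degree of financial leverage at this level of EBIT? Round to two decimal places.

Annual interest charges come to £840,396.00.
Degree of financial leverage = EBIT / (EBIT − interest) = £3,684,000 / £2,843,604.00 = 1.2955.

1.30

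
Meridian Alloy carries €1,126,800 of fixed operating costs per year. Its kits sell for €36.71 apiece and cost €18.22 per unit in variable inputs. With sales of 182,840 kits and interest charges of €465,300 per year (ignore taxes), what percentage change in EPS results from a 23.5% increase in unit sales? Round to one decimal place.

+44.4%

At 182,840 units, contribution = 182,840 × €18.49 = €3,380,711.60.
Subtracting fixed costs: EBIT = €3,380,711.60 − €1,126,800 = €2,253,911.60.
Interest = €465,300.00, so EBIT − I = €1,788,611.60.
DCL = total CM / (EBIT − I) = €3,380,711.60 / €1,788,611.60 = 1.8901.
%ΔEPS = DCL × %ΔSales = 1.8901 × +23.5% = +44.4%.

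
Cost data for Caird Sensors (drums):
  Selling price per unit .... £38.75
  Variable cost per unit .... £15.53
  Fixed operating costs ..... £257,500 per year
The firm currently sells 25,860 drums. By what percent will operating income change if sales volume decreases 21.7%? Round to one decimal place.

Total contribution margin = 25,860 × £23.22 = £600,469.20.
Operating income = contribution − fixed costs = £600,469.20 − £257,500 = £342,969.20.
Degree of operating leverage = £600,469.20 / £342,969.20 = 1.7508.
So EBIT moves 1.7508 × (-21.7%) = -38.0%.

-38.0%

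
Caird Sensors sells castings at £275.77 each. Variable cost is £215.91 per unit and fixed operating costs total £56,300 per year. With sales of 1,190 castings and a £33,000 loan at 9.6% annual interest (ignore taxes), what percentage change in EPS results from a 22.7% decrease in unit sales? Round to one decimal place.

Contribution at this volume is 1,190 × £59.86 = £71,233.40.
EBIT = £71,233.40 − £56,300 = £14,933.40.
Interest = £3,168.00, so EBIT − I = £11,765.40.
DCL = total CM / (EBIT − I) = £71,233.40 / £11,765.40 = 6.0545.
%ΔEPS = DCL × %ΔSales = 6.0545 × -22.7% = -137.4%.

-137.4%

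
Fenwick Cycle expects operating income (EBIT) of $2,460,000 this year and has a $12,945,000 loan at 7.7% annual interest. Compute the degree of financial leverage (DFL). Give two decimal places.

Interest = $996,765.00.
DFL = EBIT ÷ (EBIT − I) = $2,460,000 ÷ ($2,460,000 − $996,765.00) = $2,460,000 ÷ $1,463,235.00 = 1.6812.

1.68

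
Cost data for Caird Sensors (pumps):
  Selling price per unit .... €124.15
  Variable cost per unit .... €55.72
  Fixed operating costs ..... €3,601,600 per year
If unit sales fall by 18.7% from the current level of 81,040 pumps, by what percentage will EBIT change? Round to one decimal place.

-53.3%

At 81,040 units, contribution = 81,040 × €68.43 = €5,545,567.20.
Operating income = contribution − fixed costs = €5,545,567.20 − €3,601,600 = €1,943,967.20.
So DOL = total CM / EBIT = €5,545,567.20 / €1,943,967.20 = 2.8527.
%ΔEBIT = DOL × %ΔSales = 2.8527 × -18.7% = -53.3%.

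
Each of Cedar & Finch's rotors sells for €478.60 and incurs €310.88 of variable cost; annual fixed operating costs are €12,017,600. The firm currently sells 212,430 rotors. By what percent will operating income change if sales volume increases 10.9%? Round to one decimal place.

Total contribution margin = 212,430 × €167.72 = €35,628,759.60.
EBIT = €35,628,759.60 − €12,017,600 = €23,611,159.60.
DOL = contribution ÷ EBIT = €35,628,759.60 ÷ €23,611,159.60 = 1.5090.
Operating income changes by 1.5090 × +10.9% = +16.4%.

+16.4%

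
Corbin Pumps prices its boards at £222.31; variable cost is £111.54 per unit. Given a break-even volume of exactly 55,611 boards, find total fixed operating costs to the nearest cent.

Unit CM = price − variable cost = £222.31 − £111.54 = £110.77.
Since BE = FC / CM, FC = 55,611 × £110.77 = £6,160,030.47.

£6,160,030.47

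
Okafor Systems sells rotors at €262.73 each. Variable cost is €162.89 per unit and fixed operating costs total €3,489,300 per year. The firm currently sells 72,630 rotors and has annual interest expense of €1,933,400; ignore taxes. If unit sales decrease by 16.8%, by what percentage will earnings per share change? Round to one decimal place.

-66.6%

At 72,630 units, contribution = 72,630 × €99.84 = €7,251,379.20.
EBIT = €7,251,379.20 − €3,489,300 = €3,762,079.20.
After interest of €1,933,400.00, pre-tax earnings = €1,828,679.20.
Degree of combined leverage = contribution ÷ (EBIT − I) = €7,251,379.20 ÷ €1,828,679.20 = 3.9654.
%ΔEPS = DCL × %ΔSales = 3.9654 × -16.8% = -66.6%.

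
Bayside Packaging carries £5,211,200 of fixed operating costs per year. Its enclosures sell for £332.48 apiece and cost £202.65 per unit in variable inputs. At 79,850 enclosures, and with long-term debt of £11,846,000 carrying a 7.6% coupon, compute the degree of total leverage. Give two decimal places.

Total contribution margin = 79,850 × £129.83 = £10,366,925.50.
Subtracting fixed costs: EBIT = £10,366,925.50 − £5,211,200 = £5,155,725.50. Interest = £900,296.00, so EBIT − I = £4,255,429.50.
Degree of total leverage = total CM / (EBIT − interest) = £10,366,925.50 / £4,255,429.50 = 2.4362.

2.44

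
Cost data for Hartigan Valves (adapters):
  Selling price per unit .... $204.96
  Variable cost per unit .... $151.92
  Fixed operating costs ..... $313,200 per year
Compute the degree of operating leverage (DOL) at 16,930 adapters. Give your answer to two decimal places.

Contribution at this volume is 16,930 × $53.04 = $897,967.20.
EBIT = $897,967.20 − $313,200 = $584,767.20.
Degree of operating leverage = $897,967.20 / $584,767.20 = 1.5356.

1.54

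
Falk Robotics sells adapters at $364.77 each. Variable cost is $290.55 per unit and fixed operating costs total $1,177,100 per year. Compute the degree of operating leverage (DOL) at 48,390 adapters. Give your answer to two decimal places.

1.49

Contribution at this volume is 48,390 × $74.22 = $3,591,505.80.
EBIT = $3,591,505.80 − $1,177,100 = $2,414,405.80.
Degree of operating leverage = $3,591,505.80 / $2,414,405.80 = 1.4875.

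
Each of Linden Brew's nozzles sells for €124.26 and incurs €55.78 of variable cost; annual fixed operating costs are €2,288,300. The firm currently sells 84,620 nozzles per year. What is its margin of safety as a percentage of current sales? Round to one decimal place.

60.5%

Each unit contributes €124.26 − €55.78 = €68.48. Break-even units = €2,288,300 ÷ €68.48 = 33,415.60; break-even revenue = 33,415.60 × €124.26 = €4,152,221.93.
Current sales = 84,620 × €124.26 = €10,514,881.20.
Margin of safety = (€10,514,881.20 − €4,152,221.93) ÷ €10,514,881.20 = 60.5%.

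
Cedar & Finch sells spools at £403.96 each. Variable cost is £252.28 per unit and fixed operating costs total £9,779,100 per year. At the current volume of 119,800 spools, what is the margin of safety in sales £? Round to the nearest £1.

Each unit contributes £403.96 − £252.28 = £151.68. Break-even units = £9,779,100 ÷ £151.68 = 64,471.91; break-even revenue = 64,471.91 × £403.96 = £26,044,074.60.
Current sales = 119,800 × £403.96 = £48,394,408.00.
Margin of safety = £48,394,408.00 − £26,044,074.60 = £22,350,333.

£22,350,333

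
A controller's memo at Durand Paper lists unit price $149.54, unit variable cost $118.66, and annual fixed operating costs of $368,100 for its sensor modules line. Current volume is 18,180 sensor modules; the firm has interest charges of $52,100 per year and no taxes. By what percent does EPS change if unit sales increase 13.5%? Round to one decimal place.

+53.7%

At 18,180 units, contribution = 18,180 × $30.88 = $561,398.40.
Operating income = contribution − fixed costs = $561,398.40 − $368,100 = $193,298.40.
After interest of $52,100.00, pre-tax earnings = $141,198.40.
Degree of combined leverage = contribution ÷ (EBIT − I) = $561,398.40 ÷ $141,198.40 = 3.9760.
%ΔEPS = DCL × %ΔSales = 3.9760 × +13.5% = +53.7%.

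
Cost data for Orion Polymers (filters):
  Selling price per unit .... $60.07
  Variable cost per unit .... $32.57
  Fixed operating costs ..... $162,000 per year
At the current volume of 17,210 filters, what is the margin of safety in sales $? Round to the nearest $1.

$679,938

Contribution margin per unit = $60.07 − $32.57 = $27.50. Break-even units = $162,000 ÷ $27.50 = 5,890.91; break-even revenue = 5,890.91 × $60.07 = $353,866.91.
Current sales = 17,210 × $60.07 = $1,033,804.70.
Margin of safety = $1,033,804.70 − $353,866.91 = $679,938.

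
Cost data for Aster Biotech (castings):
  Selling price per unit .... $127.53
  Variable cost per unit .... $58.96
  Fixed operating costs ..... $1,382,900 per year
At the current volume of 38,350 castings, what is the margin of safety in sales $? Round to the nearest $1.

Unit CM = price − variable cost = $127.53 − $58.96 = $68.57. Break-even units = $1,382,900 ÷ $68.57 = 20,167.71; break-even revenue = 20,167.71 × $127.53 = $2,571,988.29.
Current sales = 38,350 × $127.53 = $4,890,775.50.
Margin of safety = $4,890,775.50 − $2,571,988.29 = $2,318,787.

$2,318,787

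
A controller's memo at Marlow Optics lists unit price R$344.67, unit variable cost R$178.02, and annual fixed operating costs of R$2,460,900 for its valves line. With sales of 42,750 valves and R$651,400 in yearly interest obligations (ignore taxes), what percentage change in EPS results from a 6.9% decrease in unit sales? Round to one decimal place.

-12.3%

Total contribution margin = 42,750 × R$166.65 = R$7,124,287.50.
Subtracting fixed costs: EBIT = R$7,124,287.50 − R$2,460,900 = R$4,663,387.50.
Interest = R$651,400.00, so EBIT − I = R$4,011,987.50.
DCL = total CM / (EBIT − I) = R$7,124,287.50 / R$4,011,987.50 = 1.7758.
%ΔEPS = DCL × %ΔSales = 1.7758 × -6.9% = -12.3%.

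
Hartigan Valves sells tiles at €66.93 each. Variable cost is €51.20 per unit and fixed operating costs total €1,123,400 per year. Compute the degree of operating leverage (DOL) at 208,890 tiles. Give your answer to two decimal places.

Contribution at this volume is 208,890 × €15.73 = €3,285,839.70.
EBIT = €3,285,839.70 − €1,123,400 = €2,162,439.70.
Degree of operating leverage = €3,285,839.70 / €2,162,439.70 = 1.5195.

1.52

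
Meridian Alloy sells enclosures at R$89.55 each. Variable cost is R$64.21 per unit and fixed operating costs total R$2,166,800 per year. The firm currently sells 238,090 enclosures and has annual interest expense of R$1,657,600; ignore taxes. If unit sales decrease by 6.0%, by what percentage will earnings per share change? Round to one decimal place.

-16.4%

Contribution at this volume is 238,090 × R$25.34 = R$6,033,200.60.
Operating income = contribution − fixed costs = R$6,033,200.60 − R$2,166,800 = R$3,866,400.60.
Interest = R$1,657,600.00, so EBIT − I = R$2,208,800.60.
Degree of combined leverage = contribution ÷ (EBIT − I) = R$6,033,200.60 ÷ R$2,208,800.60 = 2.7314.
EPS therefore changes by 2.7314 × (-6.0%) = -16.4%.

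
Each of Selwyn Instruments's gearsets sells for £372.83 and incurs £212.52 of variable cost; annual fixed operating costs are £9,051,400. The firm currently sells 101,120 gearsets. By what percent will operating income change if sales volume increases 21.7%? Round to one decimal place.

+49.1%

At 101,120 units, contribution = 101,120 × £160.31 = £16,210,547.20.
Operating income = contribution − fixed costs = £16,210,547.20 − £9,051,400 = £7,159,147.20.
DOL = contribution ÷ EBIT = £16,210,547.20 ÷ £7,159,147.20 = 2.2643.
%ΔEBIT = DOL × %ΔSales = 2.2643 × +21.7% = +49.1%.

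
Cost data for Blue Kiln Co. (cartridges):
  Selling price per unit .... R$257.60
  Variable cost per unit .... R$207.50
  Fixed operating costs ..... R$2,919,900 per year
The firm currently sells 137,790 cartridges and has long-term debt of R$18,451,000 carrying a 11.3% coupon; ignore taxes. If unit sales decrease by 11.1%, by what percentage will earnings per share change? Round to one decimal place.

-40.4%

Contribution at this volume is 137,790 × R$50.10 = R$6,903,279.00.
EBIT = R$6,903,279.00 − R$2,919,900 = R$3,983,379.00.
Interest = R$2,084,963.00, so EBIT − I = R$1,898,416.00.
Degree of combined leverage = contribution ÷ (EBIT − I) = R$6,903,279.00 ÷ R$1,898,416.00 = 3.6363.
%ΔEPS = DCL × %ΔSales = 3.6363 × -11.1% = -40.4%.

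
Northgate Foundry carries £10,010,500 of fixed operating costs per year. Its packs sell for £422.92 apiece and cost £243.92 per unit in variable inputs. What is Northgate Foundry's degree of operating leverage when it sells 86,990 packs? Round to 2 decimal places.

2.80

At 86,990 units, contribution = 86,990 × £179.00 = £15,571,210.00.
Subtracting fixed costs: EBIT = £15,571,210.00 − £10,010,500 = £5,560,710.00.
Degree of operating leverage = £15,571,210.00 / £5,560,710.00 = 2.8002.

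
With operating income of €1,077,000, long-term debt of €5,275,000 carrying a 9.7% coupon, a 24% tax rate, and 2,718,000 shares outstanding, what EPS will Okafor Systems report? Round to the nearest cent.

€0.16

Interest = €511,675.00, so EBT = €1,077,000 − €511,675.00 = €565,325.00.
Net income = €565,325.00 × (1 − 0.24) = €429,647.00.
EPS = €429,647.00 ÷ 2,718,000 = €0.16.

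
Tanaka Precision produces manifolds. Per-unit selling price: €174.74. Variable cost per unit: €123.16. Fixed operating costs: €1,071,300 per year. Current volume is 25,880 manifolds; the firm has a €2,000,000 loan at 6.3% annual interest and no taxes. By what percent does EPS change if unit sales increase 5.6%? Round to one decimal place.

Total contribution margin = 25,880 × €51.58 = €1,334,890.40.
Operating income = contribution − fixed costs = €1,334,890.40 − €1,071,300 = €263,590.40.
After interest of €126,000.00, pre-tax earnings = €137,590.40.
Degree of combined leverage = contribution ÷ (EBIT − I) = €1,334,890.40 ÷ €137,590.40 = 9.7019.
EPS therefore changes by 9.7019 × (+5.6%) = +54.3%.

+54.3%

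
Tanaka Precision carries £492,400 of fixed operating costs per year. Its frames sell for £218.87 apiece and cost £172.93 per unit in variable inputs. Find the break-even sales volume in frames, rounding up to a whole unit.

Unit CM = price − variable cost = £218.87 − £172.93 = £45.94.
Break-even Q = £492,400 / £45.94 = 10,718.33 → 10,719 frames.

10,719 frames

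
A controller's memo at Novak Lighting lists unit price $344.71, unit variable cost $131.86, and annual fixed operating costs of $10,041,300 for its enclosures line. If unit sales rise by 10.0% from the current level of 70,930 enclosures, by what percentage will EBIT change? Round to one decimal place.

Contribution at this volume is 70,930 × $212.85 = $15,097,450.50.
Subtracting fixed costs: EBIT = $15,097,450.50 − $10,041,300 = $5,056,150.50.
DOL = contribution ÷ EBIT = $15,097,450.50 ÷ $5,056,150.50 = 2.9860.
Operating income changes by 2.9860 × +10.0% = +29.9%.

+29.9%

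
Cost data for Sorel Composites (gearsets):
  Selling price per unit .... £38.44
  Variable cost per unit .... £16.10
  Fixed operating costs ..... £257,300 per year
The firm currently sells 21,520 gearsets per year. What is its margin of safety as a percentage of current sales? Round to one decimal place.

46.5%

Contribution margin per unit = £38.44 − £16.10 = £22.34. Break-even units = £257,300 ÷ £22.34 = 11,517.46; break-even revenue = 11,517.46 × £38.44 = £442,731.07.
Current sales = 21,520 × £38.44 = £827,228.80.
Margin of safety = (£827,228.80 − £442,731.07) ÷ £827,228.80 = 46.5%.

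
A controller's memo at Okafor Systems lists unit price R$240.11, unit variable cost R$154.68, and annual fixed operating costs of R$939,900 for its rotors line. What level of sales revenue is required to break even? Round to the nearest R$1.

Contribution margin per unit = R$240.11 − R$154.68 = R$85.43, a CM ratio of R$85.43 ÷ R$240.11 = 0.3558.
Break-even revenue = fixed costs × price ÷ CM = R$939,900 × R$240.11 ÷ R$85.43 = R$2,641,688.

R$2,641,688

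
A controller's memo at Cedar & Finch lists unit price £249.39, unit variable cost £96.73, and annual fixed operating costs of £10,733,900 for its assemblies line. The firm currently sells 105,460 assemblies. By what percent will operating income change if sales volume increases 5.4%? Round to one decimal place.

+16.2%

Contribution at this volume is 105,460 × £152.66 = £16,099,523.60.
EBIT = £16,099,523.60 − £10,733,900 = £5,365,623.60.
DOL = contribution ÷ EBIT = £16,099,523.60 ÷ £5,365,623.60 = 3.0005.
%ΔEBIT = DOL × %ΔSales = 3.0005 × +5.4% = +16.2%.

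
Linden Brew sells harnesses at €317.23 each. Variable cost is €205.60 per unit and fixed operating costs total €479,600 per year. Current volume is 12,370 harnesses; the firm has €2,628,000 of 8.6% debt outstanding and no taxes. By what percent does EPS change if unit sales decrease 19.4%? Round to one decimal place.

-39.7%

At 12,370 units, contribution = 12,370 × €111.63 = €1,380,863.10.
EBIT = €1,380,863.10 − €479,600 = €901,263.10.
Interest = €226,008.00, so EBIT − I = €675,255.10.
DCL = total CM / (EBIT − I) = €1,380,863.10 / €675,255.10 = 2.0450.
%ΔEPS = DCL × %ΔSales = 2.0450 × -19.4% = -39.7%.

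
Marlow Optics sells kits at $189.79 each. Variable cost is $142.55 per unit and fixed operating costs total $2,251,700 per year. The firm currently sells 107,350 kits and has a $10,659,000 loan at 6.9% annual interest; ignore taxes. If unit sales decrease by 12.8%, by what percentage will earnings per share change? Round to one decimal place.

-31.1%

At 107,350 units, contribution = 107,350 × $47.24 = $5,071,214.00.
Operating income = contribution − fixed costs = $5,071,214.00 − $2,251,700 = $2,819,514.00.
Interest = $735,471.00, so EBIT − I = $2,084,043.00.
DCL = total CM / (EBIT − I) = $5,071,214.00 / $2,084,043.00 = 2.4334.
EPS therefore changes by 2.4334 × (-12.8%) = -31.1%.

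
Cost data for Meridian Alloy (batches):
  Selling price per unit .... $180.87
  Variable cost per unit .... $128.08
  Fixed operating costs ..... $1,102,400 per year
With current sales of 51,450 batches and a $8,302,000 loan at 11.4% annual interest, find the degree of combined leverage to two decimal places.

4.07

Contribution at this volume is 51,450 × $52.79 = $2,716,045.50.
Subtracting fixed costs: EBIT = $2,716,045.50 − $1,102,400 = $1,613,645.50. Interest = $946,428.00.
DOL = $2,716,045.50 ÷ $1,613,645.50 = 1.6832; DFL = $1,613,645.50 ÷ $667,217.50 = 2.4185.
Combined leverage = 1.6832 × 2.4185 = 4.0708.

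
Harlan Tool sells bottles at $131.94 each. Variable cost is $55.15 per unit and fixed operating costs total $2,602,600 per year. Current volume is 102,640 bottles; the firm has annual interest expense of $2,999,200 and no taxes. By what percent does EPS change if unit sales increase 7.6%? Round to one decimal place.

+26.3%

At 102,640 units, contribution = 102,640 × $76.79 = $7,881,725.60.
EBIT = $7,881,725.60 − $2,602,600 = $5,279,125.60.
Interest = $2,999,200.00, so EBIT − I = $2,279,925.60.
DCL = total CM / (EBIT − I) = $7,881,725.60 / $2,279,925.60 = 3.4570.
%ΔEPS = DCL × %ΔSales = 3.4570 × +7.6% = +26.3%.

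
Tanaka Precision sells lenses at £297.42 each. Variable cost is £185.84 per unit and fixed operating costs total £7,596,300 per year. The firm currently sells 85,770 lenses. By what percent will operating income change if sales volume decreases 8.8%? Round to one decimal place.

-42.7%

Total contribution margin = 85,770 × £111.58 = £9,570,216.60.
Operating income = contribution − fixed costs = £9,570,216.60 − £7,596,300 = £1,973,916.60.
Degree of operating leverage = £9,570,216.60 / £1,973,916.60 = 4.8483.
So EBIT moves 4.8483 × (-8.8%) = -42.7%.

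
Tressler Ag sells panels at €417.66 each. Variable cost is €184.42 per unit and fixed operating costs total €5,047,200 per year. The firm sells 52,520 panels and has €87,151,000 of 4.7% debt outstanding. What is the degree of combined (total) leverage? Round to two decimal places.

3.94

Contribution at this volume is 52,520 × €233.24 = €12,249,764.80.
EBIT = €12,249,764.80 − €5,047,200 = €7,202,564.80. Interest = €4,096,097.00, so EBIT − I = €3,106,467.80.
Degree of total leverage = total CM / (EBIT − interest) = €12,249,764.80 / €3,106,467.80 = 3.9433.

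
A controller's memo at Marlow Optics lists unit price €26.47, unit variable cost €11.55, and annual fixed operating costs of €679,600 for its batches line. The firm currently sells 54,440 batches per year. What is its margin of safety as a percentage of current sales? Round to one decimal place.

16.3%

Each unit contributes €26.47 − €11.55 = €14.92. Break-even units = €679,600 ÷ €14.92 = 45,549.60; break-even revenue = 45,549.60 × €26.47 = €1,205,697.86.
Current sales = 54,440 × €26.47 = €1,441,026.80.
Margin of safety = (€1,441,026.80 − €1,205,697.86) ÷ €1,441,026.80 = 16.3%.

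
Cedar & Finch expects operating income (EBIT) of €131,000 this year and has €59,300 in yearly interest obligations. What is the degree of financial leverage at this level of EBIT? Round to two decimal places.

Interest = €59,300.00.
Degree of financial leverage = EBIT / (EBIT − interest) = €131,000 / €71,700.00 = 1.8271.

1.83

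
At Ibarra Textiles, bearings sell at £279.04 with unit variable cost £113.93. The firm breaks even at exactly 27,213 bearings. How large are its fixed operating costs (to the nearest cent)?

£4,493,138.43

Unit CM = price − variable cost = £279.04 − £113.93 = £165.11.
Fixed costs = break-even units × CM = 27,213 × £165.11 = £4,493,138.43.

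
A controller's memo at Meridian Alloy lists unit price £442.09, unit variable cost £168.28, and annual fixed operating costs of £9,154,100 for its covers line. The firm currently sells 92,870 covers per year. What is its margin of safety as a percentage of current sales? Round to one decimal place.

64.0%

Each unit contributes £442.09 − £168.28 = £273.81. Break-even units = £9,154,100 ÷ £273.81 = 33,432.31; break-even revenue = 33,432.31 × £442.09 = £14,780,088.63.
Current sales = 92,870 × £442.09 = £41,056,898.30.
Margin of safety = (£41,056,898.30 − £14,780,088.63) ÷ £41,056,898.30 = 64.0%.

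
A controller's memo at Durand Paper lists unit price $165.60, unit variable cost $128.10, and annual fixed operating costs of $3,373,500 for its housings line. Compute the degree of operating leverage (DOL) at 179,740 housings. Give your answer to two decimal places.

At 179,740 units, contribution = 179,740 × $37.50 = $6,740,250.00.
EBIT = $6,740,250.00 − $3,373,500 = $3,366,750.00.
So DOL = total CM / EBIT = $6,740,250.00 / $3,366,750.00 = 2.0020.

2.00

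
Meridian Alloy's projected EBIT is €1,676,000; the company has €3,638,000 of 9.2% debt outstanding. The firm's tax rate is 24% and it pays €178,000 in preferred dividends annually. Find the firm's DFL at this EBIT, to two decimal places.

Interest = €334,696.00.
Preferred dividends grossed up pre-tax: €178,000 / (1 − 0.24) = €234,210.53.
DFL = EBIT ÷ [EBIT − I − D_p/(1−t)] = €1,676,000 ÷ [€1,676,000 − €334,696.00 − €234,210.53] = €1,676,000 ÷ €1,107,093.47 = 1.5139.

1.51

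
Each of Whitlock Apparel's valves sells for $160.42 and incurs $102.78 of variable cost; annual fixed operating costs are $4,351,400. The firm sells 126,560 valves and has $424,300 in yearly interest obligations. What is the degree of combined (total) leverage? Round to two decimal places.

2.90

At 126,560 units, contribution = 126,560 × $57.64 = $7,294,918.40.
Subtracting fixed costs: EBIT = $7,294,918.40 − $4,351,400 = $2,943,518.40. Interest = $424,300.00, so EBIT − I = $2,519,218.40.
Degree of total leverage = total CM / (EBIT − interest) = $7,294,918.40 / $2,519,218.40 = 2.8957.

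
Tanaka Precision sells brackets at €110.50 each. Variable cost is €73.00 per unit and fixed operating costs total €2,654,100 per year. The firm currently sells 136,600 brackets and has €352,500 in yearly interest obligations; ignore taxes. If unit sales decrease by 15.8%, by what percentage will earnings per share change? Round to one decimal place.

-38.3%

Total contribution margin = 136,600 × €37.50 = €5,122,500.00.
Subtracting fixed costs: EBIT = €5,122,500.00 − €2,654,100 = €2,468,400.00.
After interest of €352,500.00, pre-tax earnings = €2,115,900.00.
Degree of combined leverage = contribution ÷ (EBIT − I) = €5,122,500.00 ÷ €2,115,900.00 = 2.4210.
EPS therefore changes by 2.4210 × (-15.8%) = -38.3%.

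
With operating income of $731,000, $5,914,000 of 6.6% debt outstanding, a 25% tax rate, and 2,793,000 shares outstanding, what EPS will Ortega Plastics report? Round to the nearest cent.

$0.09

Pre-tax income = $731,000 − $390,324.00 = $340,676.00.
Net income = $340,676.00 × (1 − 0.25) = $255,507.00.
EPS = $255,507.00 ÷ 2,793,000 = $0.09.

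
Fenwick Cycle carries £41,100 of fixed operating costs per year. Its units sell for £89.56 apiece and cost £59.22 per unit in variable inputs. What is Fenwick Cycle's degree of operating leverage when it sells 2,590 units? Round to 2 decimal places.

Total contribution margin = 2,590 × £30.34 = £78,580.60.
EBIT = £78,580.60 − £41,100 = £37,480.60.
Degree of operating leverage = £78,580.60 / £37,480.60 = 2.0966.

2.10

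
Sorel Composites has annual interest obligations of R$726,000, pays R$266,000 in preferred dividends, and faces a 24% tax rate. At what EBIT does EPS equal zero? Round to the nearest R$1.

R$1,076,000

Preferred dividends are paid after tax, so their pre-tax equivalent is R$266,000 ÷ (1 − 0.24) = R$350,000.00.
EPS = 0 when EBIT covers interest plus the pre-tax preferred burden: R$726,000 + R$350,000.00 = R$1,076,000.00.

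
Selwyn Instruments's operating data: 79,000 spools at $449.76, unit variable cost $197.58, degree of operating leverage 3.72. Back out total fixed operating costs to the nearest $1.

Contribution at this volume is 79,000 × $252.18 = $19,922,220.00.
DOL = contribution / EBIT, so EBIT = $19,922,220.00 / 3.72 = $5,355,435.48.
And FC = contribution − EBIT = $19,922,220.00 − $5,355,435.48 = $14,566,785.

$14,566,785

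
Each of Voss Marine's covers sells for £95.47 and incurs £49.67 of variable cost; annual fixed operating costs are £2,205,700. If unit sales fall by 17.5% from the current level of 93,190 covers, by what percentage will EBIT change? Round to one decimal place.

-36.2%

Total contribution margin = 93,190 × £45.80 = £4,268,102.00.
EBIT = £4,268,102.00 − £2,205,700 = £2,062,402.00.
Degree of operating leverage = £4,268,102.00 / £2,062,402.00 = 2.0695.
Operating income changes by 2.0695 × -17.5% = -36.2%.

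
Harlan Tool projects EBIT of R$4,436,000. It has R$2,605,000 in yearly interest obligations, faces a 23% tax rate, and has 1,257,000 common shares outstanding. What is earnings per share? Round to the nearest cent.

R$1.12

Pre-tax income = R$4,436,000 − R$2,605,000.00 = R$1,831,000.00.
After tax at 23%: net income = R$1,831,000.00 × 0.77 = R$1,409,870.00.
EPS = R$1,409,870.00 ÷ 1,257,000 = R$1.12.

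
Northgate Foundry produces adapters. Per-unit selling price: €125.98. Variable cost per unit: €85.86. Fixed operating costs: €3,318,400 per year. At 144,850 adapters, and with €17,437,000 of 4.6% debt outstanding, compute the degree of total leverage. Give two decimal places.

Total contribution margin = 144,850 × €40.12 = €5,811,382.00.
Operating income = contribution − fixed costs = €5,811,382.00 − €3,318,400 = €2,492,982.00. Interest = €802,102.00.
DOL = €5,811,382.00 ÷ €2,492,982.00 = 2.3311; DFL = €2,492,982.00 ÷ €1,690,880.00 = 1.4744.
Combined leverage = 2.3311 × 1.4744 = 3.4370.

3.44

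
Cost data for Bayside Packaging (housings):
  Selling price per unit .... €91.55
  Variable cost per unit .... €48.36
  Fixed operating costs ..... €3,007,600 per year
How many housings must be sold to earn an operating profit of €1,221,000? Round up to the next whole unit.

Contribution margin per unit = €91.55 − €48.36 = €43.19.
Required volume = (fixed costs + target profit) ÷ CM = (€3,007,600 + €1,221,000) ÷ €43.19 = 97,906.92, so 97,907 housings.

97,907 housings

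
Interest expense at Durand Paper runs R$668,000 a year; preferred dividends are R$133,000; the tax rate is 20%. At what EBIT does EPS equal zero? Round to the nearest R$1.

R$834,250

Preferred dividends are paid after tax, so their pre-tax equivalent is R$133,000 ÷ (1 − 0.20) = R$166,250.00.
Financial break-even EBIT = interest + D_p ÷ (1 − t) = R$668,000 + R$166,250.00 = R$834,250.00.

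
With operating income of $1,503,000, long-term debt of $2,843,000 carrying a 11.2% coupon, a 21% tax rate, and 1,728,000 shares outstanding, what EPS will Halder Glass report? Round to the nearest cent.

$0.54

Pre-tax income = $1,503,000 − $318,416.00 = $1,184,584.00.
Net income = $1,184,584.00 × (1 − 0.21) = $935,821.36.
Per share: $935,821.36 / 1,728,000 shares = $0.54.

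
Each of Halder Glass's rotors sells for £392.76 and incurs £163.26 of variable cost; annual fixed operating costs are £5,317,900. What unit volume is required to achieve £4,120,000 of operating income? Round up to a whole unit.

Contribution margin per unit = £392.76 − £163.26 = £229.50.
Required volume = (fixed costs + target profit) ÷ CM = (£5,317,900 + £4,120,000) ÷ £229.50 = 41,123.75, so 41,124 rotors.

41,124 rotors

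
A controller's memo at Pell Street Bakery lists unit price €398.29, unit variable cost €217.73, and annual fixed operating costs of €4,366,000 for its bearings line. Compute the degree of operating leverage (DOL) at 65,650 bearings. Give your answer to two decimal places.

1.58

At 65,650 units, contribution = 65,650 × €180.56 = €11,853,764.00.
EBIT = €11,853,764.00 − €4,366,000 = €7,487,764.00.
DOL = contribution ÷ EBIT = €11,853,764.00 ÷ €7,487,764.00 = 1.5831.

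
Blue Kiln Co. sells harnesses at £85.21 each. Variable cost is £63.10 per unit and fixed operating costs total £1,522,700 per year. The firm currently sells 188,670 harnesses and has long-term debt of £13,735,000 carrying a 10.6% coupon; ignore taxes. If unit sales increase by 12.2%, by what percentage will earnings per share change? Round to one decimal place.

Total contribution margin = 188,670 × £22.11 = £4,171,493.70.
Operating income = contribution − fixed costs = £4,171,493.70 − £1,522,700 = £2,648,793.70.
Interest = £1,455,910.00, so EBIT − I = £1,192,883.70.
Degree of combined leverage = contribution ÷ (EBIT − I) = £4,171,493.70 ÷ £1,192,883.70 = 3.4970.
EPS therefore changes by 3.4970 × (+12.2%) = +42.7%.

+42.7%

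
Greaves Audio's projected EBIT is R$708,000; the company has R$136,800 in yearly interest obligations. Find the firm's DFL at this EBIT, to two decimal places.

1.24

Interest = R$136,800.00.
Degree of financial leverage = EBIT / (EBIT − interest) = R$708,000 / R$571,200.00 = 1.2395.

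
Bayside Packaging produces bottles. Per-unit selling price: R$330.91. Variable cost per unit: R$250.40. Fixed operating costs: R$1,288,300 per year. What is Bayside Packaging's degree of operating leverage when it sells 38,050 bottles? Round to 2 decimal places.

At 38,050 units, contribution = 38,050 × R$80.51 = R$3,063,405.50.
EBIT = R$3,063,405.50 − R$1,288,300 = R$1,775,105.50.
Degree of operating leverage = R$3,063,405.50 / R$1,775,105.50 = 1.7258.

1.73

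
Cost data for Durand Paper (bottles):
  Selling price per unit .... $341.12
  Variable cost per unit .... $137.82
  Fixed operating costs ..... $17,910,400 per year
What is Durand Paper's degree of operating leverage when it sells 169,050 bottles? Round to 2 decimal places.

2.09

Total contribution margin = 169,050 × $203.30 = $34,367,865.00.
Operating income = contribution − fixed costs = $34,367,865.00 − $17,910,400 = $16,457,465.00.
So DOL = total CM / EBIT = $34,367,865.00 / $16,457,465.00 = 2.0883.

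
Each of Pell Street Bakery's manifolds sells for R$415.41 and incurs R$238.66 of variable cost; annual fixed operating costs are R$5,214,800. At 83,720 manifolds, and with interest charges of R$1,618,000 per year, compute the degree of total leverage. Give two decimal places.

1.86

Contribution at this volume is 83,720 × R$176.75 = R$14,797,510.00.
Operating income = contribution − fixed costs = R$14,797,510.00 − R$5,214,800 = R$9,582,710.00. Interest = R$1,618,000.00, so EBIT − I = R$7,964,710.00.
DCL = contribution ÷ (EBIT − I) = R$14,797,510.00 ÷ R$7,964,710.00 = 1.8579.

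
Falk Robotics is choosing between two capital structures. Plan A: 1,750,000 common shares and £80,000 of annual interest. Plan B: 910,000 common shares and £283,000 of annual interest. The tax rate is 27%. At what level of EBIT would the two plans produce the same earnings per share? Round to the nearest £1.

Set EPS_A = EPS_B: (EBIT − £80,000)(1 − 0.27) ÷ 1,750,000 = (EBIT − £283,000)(1 − 0.27) ÷ 910,000.
The (1 − t) factor cancels: (EBIT − 80,000) × 910,000 = (EBIT − 283,000) × 1,750,000.
EBIT × (1,750,000 − 910,000) = 283,000 × 1,750,000 − 80,000 × 910,000 = 422,450,000,000, so EBIT = 422,450,000,000 ÷ 840,000 = 502,916.67.

£502,917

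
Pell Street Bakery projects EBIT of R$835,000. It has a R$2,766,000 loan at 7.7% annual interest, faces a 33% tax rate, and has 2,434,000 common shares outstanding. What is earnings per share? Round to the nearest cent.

Pre-tax income = R$835,000 − R$212,982.00 = R$622,018.00.
Net income = R$622,018.00 × (1 − 0.33) = R$416,752.06.
Per share: R$416,752.06 / 2,434,000 shares = R$0.17.

R$0.17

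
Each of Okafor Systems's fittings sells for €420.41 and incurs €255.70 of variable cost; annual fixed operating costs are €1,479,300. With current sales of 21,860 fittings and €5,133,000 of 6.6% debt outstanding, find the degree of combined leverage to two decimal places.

2.02

Total contribution margin = 21,860 × €164.71 = €3,600,560.60.
Subtracting fixed costs: EBIT = €3,600,560.60 − €1,479,300 = €2,121,260.60. Interest = €338,778.00, so EBIT − I = €1,782,482.60.
Degree of total leverage = total CM / (EBIT − interest) = €3,600,560.60 / €1,782,482.60 = 2.0200.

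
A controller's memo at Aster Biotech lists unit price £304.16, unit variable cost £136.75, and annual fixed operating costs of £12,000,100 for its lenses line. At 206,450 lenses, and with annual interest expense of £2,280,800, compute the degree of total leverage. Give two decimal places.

Contribution at this volume is 206,450 × £167.41 = £34,561,794.50.
EBIT = £34,561,794.50 − £12,000,100 = £22,561,694.50. Interest = £2,280,800.00, so EBIT − I = £20,280,894.50.
DCL = contribution ÷ (EBIT − I) = £34,561,794.50 ÷ £20,280,894.50 = 1.7042.

1.70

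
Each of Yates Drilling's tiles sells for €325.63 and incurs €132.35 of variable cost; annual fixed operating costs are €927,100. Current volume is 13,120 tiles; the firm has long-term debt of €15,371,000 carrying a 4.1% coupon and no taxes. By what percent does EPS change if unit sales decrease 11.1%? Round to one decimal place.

Total contribution margin = 13,120 × €193.28 = €2,535,833.60.
Operating income = contribution − fixed costs = €2,535,833.60 − €927,100 = €1,608,733.60.
After interest of €630,211.00, pre-tax earnings = €978,522.60.
Degree of combined leverage = contribution ÷ (EBIT − I) = €2,535,833.60 ÷ €978,522.60 = 2.5915.
EPS therefore changes by 2.5915 × (-11.1%) = -28.8%.

-28.8%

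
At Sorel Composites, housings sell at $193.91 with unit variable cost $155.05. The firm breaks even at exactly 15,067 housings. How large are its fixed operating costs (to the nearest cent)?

$585,503.62

Each unit contributes $193.91 − $155.05 = $38.86.
Since BE = FC / CM, FC = 15,067 × $38.86 = $585,503.62.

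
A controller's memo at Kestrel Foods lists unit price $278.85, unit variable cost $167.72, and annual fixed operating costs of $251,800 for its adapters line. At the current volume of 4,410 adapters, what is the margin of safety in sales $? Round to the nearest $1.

$597,906

Each unit contributes $278.85 − $167.72 = $111.13. Break-even units = $251,800 ÷ $111.13 = 2,265.81; break-even revenue = 2,265.81 × $278.85 = $631,822.46.
Actual sales revenue = 4,410 × $278.85 = $1,229,728.50.
Margin of safety = $1,229,728.50 − $631,822.46 = $597,906.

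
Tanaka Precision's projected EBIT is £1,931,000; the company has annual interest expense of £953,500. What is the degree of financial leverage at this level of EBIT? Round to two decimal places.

Annual interest charges come to £953,500.00.
DFL = EBIT ÷ (EBIT − I) = £1,931,000 ÷ (£1,931,000 − £953,500.00) = £1,931,000 ÷ £977,500.00 = 1.9754.

1.98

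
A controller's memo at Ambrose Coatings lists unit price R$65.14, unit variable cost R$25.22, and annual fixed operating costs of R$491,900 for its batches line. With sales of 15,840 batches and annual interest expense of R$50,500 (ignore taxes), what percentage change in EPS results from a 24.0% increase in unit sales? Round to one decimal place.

+168.7%

At 15,840 units, contribution = 15,840 × R$39.92 = R$632,332.80.
Operating income = contribution − fixed costs = R$632,332.80 − R$491,900 = R$140,432.80.
Interest = R$50,500.00, so EBIT − I = R$89,932.80.
DCL = total CM / (EBIT − I) = R$632,332.80 / R$89,932.80 = 7.0312.
EPS therefore changes by 7.0312 × (+24.0%) = +168.7%.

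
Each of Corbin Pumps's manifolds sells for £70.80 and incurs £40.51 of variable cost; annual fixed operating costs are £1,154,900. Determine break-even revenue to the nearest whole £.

Contribution margin per unit = £70.80 − £40.51 = £30.29, a CM ratio of £30.29 ÷ £70.80 = 0.4278.
Break-even sales = FC ÷ CM ratio = £1,154,900 × £70.80 / £30.29 = £2,699,469.

£2,699,469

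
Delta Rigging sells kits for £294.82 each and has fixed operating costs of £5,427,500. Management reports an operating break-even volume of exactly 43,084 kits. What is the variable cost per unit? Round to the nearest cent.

At break-even, FC = Q × (P − VC), so P − VC = £5,427,500 ÷ 43,084 = £125.9748.
Variable cost per unit = £294.82 − £125.9748 = £168.85.

£168.85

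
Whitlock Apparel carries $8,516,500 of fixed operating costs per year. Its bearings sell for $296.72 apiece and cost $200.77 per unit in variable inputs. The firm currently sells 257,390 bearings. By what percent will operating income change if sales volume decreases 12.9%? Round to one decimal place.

-19.7%

At 257,390 units, contribution = 257,390 × $95.95 = $24,696,570.50.
Subtracting fixed costs: EBIT = $24,696,570.50 − $8,516,500 = $16,180,070.50.
DOL = contribution ÷ EBIT = $24,696,570.50 ÷ $16,180,070.50 = 1.5264.
So EBIT moves 1.5264 × (-12.9%) = -19.7%.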